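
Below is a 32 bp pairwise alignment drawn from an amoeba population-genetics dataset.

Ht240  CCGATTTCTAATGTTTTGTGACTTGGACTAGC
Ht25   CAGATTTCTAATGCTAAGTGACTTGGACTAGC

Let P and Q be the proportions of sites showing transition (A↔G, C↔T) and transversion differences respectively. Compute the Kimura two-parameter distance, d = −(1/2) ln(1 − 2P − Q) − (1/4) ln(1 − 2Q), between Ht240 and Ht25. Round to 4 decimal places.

The sequences differ at positions 2 (C/A, transversion), 14 (T/C, transition), 16 (T/A, transversion), 17 (T/A, transversion).
Of the 4 differences, 1 transition and 3 transversions over 32 sites: P = 1/32 = 0.031250, Q = 3/32 = 0.093750.
d = −0.5·ln(0.843750) − 0.25·ln(0.812500) = −0.5·(-0.169899) − 0.25·(-0.207639) = 0.1369.

0.1369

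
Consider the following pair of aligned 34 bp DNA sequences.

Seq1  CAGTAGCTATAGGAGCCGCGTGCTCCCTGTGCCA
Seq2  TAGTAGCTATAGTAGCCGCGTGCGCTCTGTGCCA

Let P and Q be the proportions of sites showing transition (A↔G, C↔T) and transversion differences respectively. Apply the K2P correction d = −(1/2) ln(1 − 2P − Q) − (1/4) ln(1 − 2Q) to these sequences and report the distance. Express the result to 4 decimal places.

0.1284

The sequences differ at positions 1 (C/T, transition), 13 (G/T, transversion), 24 (T/G, transversion), 26 (C/T, transition).
Of the 4 differences, 2 transitions and 2 transversions over 34 sites: P = 2/34 = 0.058824, Q = 2/34 = 0.058824.
d = −0.5·ln(0.823528) − 0.25·ln(0.882352) = −0.5·(-0.194158) − 0.25·(-0.125164) = 0.1284.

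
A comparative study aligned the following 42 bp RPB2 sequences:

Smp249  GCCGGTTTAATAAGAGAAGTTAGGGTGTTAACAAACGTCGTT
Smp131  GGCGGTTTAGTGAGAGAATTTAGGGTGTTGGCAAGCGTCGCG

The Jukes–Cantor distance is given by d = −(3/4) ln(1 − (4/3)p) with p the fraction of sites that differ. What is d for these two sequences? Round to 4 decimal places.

Differing sites — 2:C/G; 10:A/G; 12:A/G; 19:G/T; 30:A/G; 31:A/G; 35:A/G; 41:T/C; 42:T/G.
p = 9/42 = 0.214286.
d = −0.75 · ln(1 − (4/3)·0.214286) = −0.75 · ln(0.714285) = −0.75 · (-0.336473) = 0.2524.

0.2524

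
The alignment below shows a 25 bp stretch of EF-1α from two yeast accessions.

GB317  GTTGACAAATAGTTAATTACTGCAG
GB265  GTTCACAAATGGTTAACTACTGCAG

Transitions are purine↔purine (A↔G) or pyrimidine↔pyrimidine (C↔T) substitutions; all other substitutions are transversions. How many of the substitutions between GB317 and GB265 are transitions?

2

The sequences differ at positions 4 (G/C, transversion), 11 (A/G, transition), 17 (T/C, transition).
Of the 3 differences, 2 transitions and 1 transversion, so the answer is 2.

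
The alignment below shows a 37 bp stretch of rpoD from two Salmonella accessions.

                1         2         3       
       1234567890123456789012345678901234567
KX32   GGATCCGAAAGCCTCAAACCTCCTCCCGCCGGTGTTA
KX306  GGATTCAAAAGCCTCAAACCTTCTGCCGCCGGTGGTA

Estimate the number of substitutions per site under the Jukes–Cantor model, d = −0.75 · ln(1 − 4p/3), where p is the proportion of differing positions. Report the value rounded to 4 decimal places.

0.1490

Differing sites — 5:C/T; 7:G/A; 22:C/T; 25:C/G; 35:T/G.
p = 5/37 = 0.135135.
d = −0.75 · ln(1 − (4/3)·0.135135) = −0.75 · ln(0.819820) = −0.75 · (-0.198670) = 0.1490.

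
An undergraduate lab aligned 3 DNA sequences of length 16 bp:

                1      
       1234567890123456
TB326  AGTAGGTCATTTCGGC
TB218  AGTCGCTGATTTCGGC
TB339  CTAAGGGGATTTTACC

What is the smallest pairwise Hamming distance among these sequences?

3

Pairwise Hamming distances:
  TB326 vs TB218: 3
  TB326 vs TB339: 8
  TB218 vs TB339: 9
The smallest is 3, between TB326 and TB218.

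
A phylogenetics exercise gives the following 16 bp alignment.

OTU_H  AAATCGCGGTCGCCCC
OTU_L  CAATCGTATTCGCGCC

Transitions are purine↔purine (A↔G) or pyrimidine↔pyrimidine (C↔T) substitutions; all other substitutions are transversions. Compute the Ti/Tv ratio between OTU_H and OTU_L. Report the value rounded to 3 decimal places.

0.667

Mismatches occur at site 1 (A→C, transversion), site 7 (C→T, transition), site 8 (G→A, transition), site 9 (G→T, transversion), site 14 (C→G, transversion).
Of the 5 differences, 2 transitions and 3 transversions, so Ti/Tv = 2/3 = 0.667.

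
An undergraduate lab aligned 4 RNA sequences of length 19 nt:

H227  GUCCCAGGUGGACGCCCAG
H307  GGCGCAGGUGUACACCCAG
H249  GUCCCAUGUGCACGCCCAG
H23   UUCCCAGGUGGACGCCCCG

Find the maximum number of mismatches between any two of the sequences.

Pairwise Hamming distances:
  H227 vs H307: 4
  H227 vs H249: 2
  H227 vs H23: 2
  H307 vs H249: 5
  H307 vs H23: 6
  H249 vs H23: 4
The largest is 6, between H307 and H23.

6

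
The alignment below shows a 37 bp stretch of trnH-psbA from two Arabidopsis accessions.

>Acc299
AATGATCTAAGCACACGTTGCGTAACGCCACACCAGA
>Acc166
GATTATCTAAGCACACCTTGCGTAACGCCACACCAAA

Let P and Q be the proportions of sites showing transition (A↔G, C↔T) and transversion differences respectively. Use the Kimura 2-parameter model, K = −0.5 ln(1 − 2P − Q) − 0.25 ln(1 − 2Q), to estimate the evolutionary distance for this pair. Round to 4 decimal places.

0.1171

The sequences differ at positions 1 (A/G, transition), 4 (G/T, transversion), 17 (G/C, transversion), 36 (G/A, transition).
Of the 4 differences, 2 transitions and 2 transversions over 37 sites: P = 2/37 = 0.054054, Q = 2/37 = 0.054054.
d = −0.5·ln(0.837838) − 0.25·ln(0.891892) = −0.5·(-0.176931) − 0.25·(-0.114410) = 0.1171.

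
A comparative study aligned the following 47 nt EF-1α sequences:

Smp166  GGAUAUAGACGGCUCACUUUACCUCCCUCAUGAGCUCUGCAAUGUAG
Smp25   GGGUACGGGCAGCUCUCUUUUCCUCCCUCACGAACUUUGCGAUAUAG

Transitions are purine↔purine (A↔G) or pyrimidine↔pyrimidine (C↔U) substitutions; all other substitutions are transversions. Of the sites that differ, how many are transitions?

Mismatches occur at site 3 (A↔G, transition), site 6 (U↔C, transition), site 7 (A↔G, transition), site 9 (A↔G, transition), site 11 (G↔A, transition), site 16 (A↔U, transversion), site 21 (A↔U, transversion), site 31 (U↔C, transition), site 34 (G↔A, transition), site 37 (C↔U, transition), site 41 (A↔G, transition), site 44 (G↔A, transition).
Of the 12 differences, 10 transitions and 2 transversions, so the answer is 10.

10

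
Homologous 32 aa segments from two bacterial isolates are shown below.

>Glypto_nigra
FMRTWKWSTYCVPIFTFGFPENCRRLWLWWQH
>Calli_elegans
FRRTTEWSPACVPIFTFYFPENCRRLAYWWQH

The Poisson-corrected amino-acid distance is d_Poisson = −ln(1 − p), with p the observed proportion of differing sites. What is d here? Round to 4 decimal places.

0.2877

The sequences differ at positions 2 (M/R), 5 (W/T), 6 (K/E), 9 (T/P), 10 (Y/A), 18 (G/Y), 27 (W/A), 28 (L/Y).
p = 8/32 = 0.250000.
d = −ln(1 − 0.250000) = −ln(0.750000) = 0.2877.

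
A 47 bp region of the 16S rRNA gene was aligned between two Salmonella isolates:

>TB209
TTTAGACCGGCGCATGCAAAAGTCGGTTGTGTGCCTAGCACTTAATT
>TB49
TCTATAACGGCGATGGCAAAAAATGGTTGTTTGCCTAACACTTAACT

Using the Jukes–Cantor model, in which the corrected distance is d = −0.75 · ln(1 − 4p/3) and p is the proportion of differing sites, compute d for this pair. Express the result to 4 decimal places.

The sequences differ at positions 2 (T/C), 5 (G/T), 7 (C/A), 13 (C/A), 14 (A/T), 15 (T/G), 22 (G/A), 23 (T/A), 24 (C/T), 31 (G/T), 38 (G/A), 46 (T/C).
p = 12/47 = 0.255319.
d = −0.75 · ln(1 − (4/3)·0.255319) = −0.75 · ln(0.659575) = −0.75 · (-0.416160) = 0.3121.

0.3121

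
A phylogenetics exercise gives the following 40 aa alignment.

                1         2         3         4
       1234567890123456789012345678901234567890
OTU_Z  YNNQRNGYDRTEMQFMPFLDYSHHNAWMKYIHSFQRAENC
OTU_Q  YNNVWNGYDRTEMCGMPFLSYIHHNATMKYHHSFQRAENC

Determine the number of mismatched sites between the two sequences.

Mismatches occur at site 4 (Q↔V), site 5 (R↔W), site 14 (Q↔C), site 15 (F↔G), site 20 (D↔S), site 22 (S↔I), site 27 (W↔T), site 31 (I↔H).
That gives 8 mismatches out of 40 aligned sites, so the Hamming distance is 8.

8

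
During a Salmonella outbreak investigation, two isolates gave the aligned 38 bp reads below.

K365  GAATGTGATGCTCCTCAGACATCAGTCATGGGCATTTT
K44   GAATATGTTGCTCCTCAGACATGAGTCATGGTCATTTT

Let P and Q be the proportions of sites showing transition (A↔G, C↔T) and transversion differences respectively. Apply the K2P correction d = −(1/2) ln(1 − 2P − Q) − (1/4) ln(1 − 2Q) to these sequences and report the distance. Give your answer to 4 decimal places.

0.1135

Differing sites — 5:G/A (Ti); 8:A/T (Tv); 23:C/G (Tv); 32:G/T (Tv).
Of the 4 differences, 1 transition and 3 transversions over 38 sites: P = 1/38 = 0.026316, Q = 3/38 = 0.078947.
d = −0.5·ln(0.868421) − 0.25·ln(0.842106) = −0.5·(-0.141079) − 0.25·(-0.171849) = 0.1135.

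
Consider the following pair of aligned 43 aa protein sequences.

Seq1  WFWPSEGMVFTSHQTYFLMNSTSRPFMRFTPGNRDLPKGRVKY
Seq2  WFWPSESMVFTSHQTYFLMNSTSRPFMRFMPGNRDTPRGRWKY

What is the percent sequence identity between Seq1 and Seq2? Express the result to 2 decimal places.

88.37%

Differing sites — 7:G/S; 30:T/M; 36:L/T; 38:K/R; 41:V/W.
38 of the 43 sites match, so the percent identity is 38/43 × 100 = 88.37%.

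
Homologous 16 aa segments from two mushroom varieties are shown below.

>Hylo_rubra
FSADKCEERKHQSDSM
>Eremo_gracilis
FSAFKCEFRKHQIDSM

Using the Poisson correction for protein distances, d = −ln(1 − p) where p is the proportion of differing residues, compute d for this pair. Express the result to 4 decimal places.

Differing sites — 4:D/F; 8:E/F; 13:S/I.
p = 3/16 = 0.187500.
d = −ln(1 − 0.187500) = −ln(0.812500) = 0.2076.

0.2076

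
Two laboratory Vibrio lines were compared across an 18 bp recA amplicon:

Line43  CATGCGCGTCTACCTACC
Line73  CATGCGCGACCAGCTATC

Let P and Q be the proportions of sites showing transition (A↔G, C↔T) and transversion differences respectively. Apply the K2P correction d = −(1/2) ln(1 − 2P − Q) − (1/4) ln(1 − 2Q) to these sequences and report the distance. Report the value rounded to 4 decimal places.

Mismatches occur at site 9 (T↔A, transversion), site 11 (T↔C, transition), site 13 (C↔G, transversion), site 17 (C↔T, transition).
Of the 4 differences, 2 transitions and 2 transversions over 18 sites: P = 2/18 = 0.111111, Q = 2/18 = 0.111111.
d = −0.5·ln(0.666667) − 0.25·ln(0.777778) = −0.5·(-0.405465) − 0.25·(-0.251314) = 0.2656.

0.2656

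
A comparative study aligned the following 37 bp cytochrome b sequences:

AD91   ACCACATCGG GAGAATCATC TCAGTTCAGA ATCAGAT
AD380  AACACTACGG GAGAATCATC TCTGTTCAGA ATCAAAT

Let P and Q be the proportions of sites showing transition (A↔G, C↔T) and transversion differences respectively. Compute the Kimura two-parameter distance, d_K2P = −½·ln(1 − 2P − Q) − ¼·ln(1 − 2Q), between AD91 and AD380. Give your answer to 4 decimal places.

The sequences differ at positions 2 (C/A, transversion), 6 (A/T, transversion), 7 (T/A, transversion), 23 (A/T, transversion), 35 (G/A, transition).
Of the 5 differences, 1 transition and 4 transversions over 37 sites: P = 1/37 = 0.027027, Q = 4/37 = 0.108108.
d = −0.5·ln(0.837838) − 0.25·ln(0.783784) = −0.5·(-0.176931) − 0.25·(-0.243622) = 0.1494.

0.1494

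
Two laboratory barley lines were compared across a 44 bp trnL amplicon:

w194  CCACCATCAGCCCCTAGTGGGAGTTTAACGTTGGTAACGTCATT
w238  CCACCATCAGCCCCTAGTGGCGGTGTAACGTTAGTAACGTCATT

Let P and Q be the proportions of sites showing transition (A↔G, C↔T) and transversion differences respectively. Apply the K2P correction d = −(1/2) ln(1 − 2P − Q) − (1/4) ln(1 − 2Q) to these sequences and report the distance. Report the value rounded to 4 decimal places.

The sequences differ at positions 21 (G/C, transversion), 22 (A/G, transition), 25 (T/G, transversion), 33 (G/A, transition).
Of the 4 differences, 2 transitions and 2 transversions over 44 sites: P = 2/44 = 0.045455, Q = 2/44 = 0.045455.
d = −0.5·ln(0.863635) − 0.25·ln(0.909090) = −0.5·(-0.146605) − 0.25·(-0.095311) = 0.0971.

0.0971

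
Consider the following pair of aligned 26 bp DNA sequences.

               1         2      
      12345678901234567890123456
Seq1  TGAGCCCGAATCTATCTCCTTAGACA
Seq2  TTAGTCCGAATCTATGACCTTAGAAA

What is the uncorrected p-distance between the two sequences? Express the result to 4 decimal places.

Differing sites — 2:G/T; 5:C/T; 16:C/G; 17:T/A; 25:C/A.
There are 5 differences over 26 sites, so p = 5/26 = 0.1923.

0.1923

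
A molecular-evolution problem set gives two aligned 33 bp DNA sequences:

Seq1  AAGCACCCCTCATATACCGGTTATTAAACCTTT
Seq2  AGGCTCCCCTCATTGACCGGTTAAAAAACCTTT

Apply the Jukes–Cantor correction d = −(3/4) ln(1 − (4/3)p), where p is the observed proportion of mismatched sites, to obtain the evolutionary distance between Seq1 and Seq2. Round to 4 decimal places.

0.2082

Differing sites — 2:A/G; 5:A/T; 14:A/T; 15:T/G; 24:T/A; 25:T/A.
p = 6/33 = 0.181818.
d = −0.75 · ln(1 − (4/3)·0.181818) = −0.75 · ln(0.757576) = −0.75 · (-0.277631) = 0.2082.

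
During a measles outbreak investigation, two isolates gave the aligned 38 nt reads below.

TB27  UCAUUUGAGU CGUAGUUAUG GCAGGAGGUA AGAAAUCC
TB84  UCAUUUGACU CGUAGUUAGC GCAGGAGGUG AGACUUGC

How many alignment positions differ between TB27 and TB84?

Differing sites — 9:G/C; 19:U/G; 20:G/C; 30:A/G; 34:A/C; 35:A/U; 37:C/G.
That gives 7 mismatches out of 38 aligned sites, so the Hamming distance is 7.

7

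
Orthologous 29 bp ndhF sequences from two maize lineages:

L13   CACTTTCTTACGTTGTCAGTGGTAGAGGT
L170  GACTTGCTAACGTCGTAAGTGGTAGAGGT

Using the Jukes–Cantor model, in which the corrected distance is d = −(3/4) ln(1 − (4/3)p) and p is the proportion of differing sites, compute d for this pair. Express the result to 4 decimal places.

0.1959

Mismatches occur at site 1 (C↔G), site 6 (T↔G), site 9 (T↔A), site 14 (T↔C), site 17 (C↔A).
p = 5/29 = 0.172414.
d = −0.75 · ln(1 − (4/3)·0.172414) = −0.75 · ln(0.770115) = −0.75 · (-0.261215) = 0.1959.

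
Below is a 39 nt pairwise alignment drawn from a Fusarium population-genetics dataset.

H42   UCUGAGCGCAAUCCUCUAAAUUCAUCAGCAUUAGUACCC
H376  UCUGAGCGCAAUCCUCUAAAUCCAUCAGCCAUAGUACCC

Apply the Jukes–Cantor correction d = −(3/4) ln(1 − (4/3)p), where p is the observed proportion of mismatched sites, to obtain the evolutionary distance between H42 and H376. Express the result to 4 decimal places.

0.0812

The sequences differ at positions 22 (U/C), 30 (A/C), 31 (U/A).
p = 3/39 = 0.076923.
d = −0.75 · ln(1 − (4/3)·0.076923) = −0.75 · ln(0.897436) = −0.75 · (-0.108213) = 0.0812.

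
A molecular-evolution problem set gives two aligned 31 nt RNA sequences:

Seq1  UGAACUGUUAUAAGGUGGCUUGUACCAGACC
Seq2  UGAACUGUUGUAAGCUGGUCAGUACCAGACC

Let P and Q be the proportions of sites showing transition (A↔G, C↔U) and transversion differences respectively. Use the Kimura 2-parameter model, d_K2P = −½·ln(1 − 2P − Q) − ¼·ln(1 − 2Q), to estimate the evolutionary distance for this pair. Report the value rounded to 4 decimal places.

The sequences differ at positions 10 (A/G, transition), 15 (G/C, transversion), 19 (C/U, transition), 20 (U/C, transition), 21 (U/A, transversion).
Of the 5 differences, 3 transitions and 2 transversions over 31 sites: P = 3/31 = 0.096774, Q = 2/31 = 0.064516.
d = −0.5·ln(0.741936) − 0.25·ln(0.870968) = −0.5·(-0.298492) − 0.25·(-0.138150) = 0.1838.

0.1838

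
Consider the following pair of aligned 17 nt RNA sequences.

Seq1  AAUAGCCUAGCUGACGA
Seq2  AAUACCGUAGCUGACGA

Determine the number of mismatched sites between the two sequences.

Differing sites — 5:G/C; 7:C/G.
That gives 2 mismatches out of 17 aligned sites, so the Hamming distance is 2.

2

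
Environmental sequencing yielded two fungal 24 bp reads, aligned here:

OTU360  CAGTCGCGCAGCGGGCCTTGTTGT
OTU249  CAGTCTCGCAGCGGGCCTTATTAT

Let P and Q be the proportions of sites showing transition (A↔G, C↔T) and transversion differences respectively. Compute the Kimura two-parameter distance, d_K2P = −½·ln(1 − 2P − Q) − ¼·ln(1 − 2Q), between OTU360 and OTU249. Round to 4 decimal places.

The sequences differ at positions 6 (G/T, transversion), 20 (G/A, transition), 23 (G/A, transition).
Of the 3 differences, 2 transitions and 1 transversion over 24 sites: P = 2/24 = 0.083333, Q = 1/24 = 0.041667.
d = −0.5·ln(0.791667) − 0.25·ln(0.916666) = −0.5·(-0.233614) − 0.25·(-0.087012) = 0.1386.

0.1386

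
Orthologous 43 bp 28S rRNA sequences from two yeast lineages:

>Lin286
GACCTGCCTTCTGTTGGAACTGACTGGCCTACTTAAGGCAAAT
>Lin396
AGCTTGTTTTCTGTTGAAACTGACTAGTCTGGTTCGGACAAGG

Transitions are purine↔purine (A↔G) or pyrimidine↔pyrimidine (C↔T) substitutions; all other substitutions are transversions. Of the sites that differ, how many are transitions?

Mismatches occur at site 1 (G→A, transition), site 2 (A→G, transition), site 4 (C→T, transition), site 7 (C→T, transition), site 8 (C→T, transition), site 17 (G→A, transition), site 26 (G→A, transition), site 28 (C→T, transition), site 31 (A→G, transition), site 32 (C→G, transversion), site 35 (A→C, transversion), site 36 (A→G, transition), site 38 (G→A, transition), site 42 (A→G, transition), site 43 (T→G, transversion).
Of the 15 differences, 12 transitions and 3 transversions, so the answer is 12.

12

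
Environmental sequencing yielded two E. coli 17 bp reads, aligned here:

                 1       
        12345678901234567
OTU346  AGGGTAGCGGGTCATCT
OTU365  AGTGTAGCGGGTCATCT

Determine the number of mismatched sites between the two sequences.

A single mismatch occurs at site 3 (G/T).
That gives 1 mismatch out of 17 aligned sites, so the Hamming distance is 1.

1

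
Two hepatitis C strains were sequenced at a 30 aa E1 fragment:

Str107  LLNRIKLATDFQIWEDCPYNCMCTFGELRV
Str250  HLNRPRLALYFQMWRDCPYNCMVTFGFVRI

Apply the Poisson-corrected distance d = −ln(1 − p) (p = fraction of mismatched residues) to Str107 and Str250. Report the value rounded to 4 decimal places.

Mismatches occur at site 1 (L→H), site 5 (I→P), site 6 (K→R), site 9 (T→L), site 10 (D→Y), site 13 (I→M), site 15 (E→R), site 23 (C→V), site 27 (E→F), site 28 (L→V), site 30 (V→I).
p = 11/30 = 0.366667.
d = −ln(1 − 0.366667) = −ln(0.633333) = 0.4568.

0.4568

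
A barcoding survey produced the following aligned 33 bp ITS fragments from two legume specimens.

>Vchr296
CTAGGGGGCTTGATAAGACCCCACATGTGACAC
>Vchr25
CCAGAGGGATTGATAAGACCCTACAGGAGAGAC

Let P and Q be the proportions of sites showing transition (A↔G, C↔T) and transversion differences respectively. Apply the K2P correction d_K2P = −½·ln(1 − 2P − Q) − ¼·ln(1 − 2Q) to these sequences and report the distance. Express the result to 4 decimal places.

Differing sites — 2:T/C (Ti); 5:G/A (Ti); 9:C/A (Tv); 22:C/T (Ti); 26:T/G (Tv); 28:T/A (Tv); 31:C/G (Tv).
Of the 7 differences, 3 transitions and 4 transversions over 33 sites: P = 3/33 = 0.090909, Q = 4/33 = 0.121212.
d = −0.5·ln(0.696970) − 0.25·ln(0.757576) = −0.5·(-0.361013) − 0.25·(-0.277631) = 0.2499.

0.2499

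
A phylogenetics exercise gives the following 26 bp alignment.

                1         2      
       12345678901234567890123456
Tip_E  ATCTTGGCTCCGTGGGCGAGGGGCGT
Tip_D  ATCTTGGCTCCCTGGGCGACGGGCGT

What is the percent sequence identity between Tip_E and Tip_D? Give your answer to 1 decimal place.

92.3%

The sequences differ at positions 12 (G/C), 20 (G/C).
24 of the 26 sites match, so the percent identity is 24/26 × 100 = 92.3%.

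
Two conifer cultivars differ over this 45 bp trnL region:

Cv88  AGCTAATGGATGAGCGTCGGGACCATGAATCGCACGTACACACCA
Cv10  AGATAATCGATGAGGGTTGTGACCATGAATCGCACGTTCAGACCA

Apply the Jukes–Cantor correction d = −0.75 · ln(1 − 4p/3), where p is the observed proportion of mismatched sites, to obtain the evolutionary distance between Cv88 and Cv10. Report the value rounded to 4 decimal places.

0.1743

Differing sites — 3:C/A; 8:G/C; 15:C/G; 18:C/T; 20:G/T; 38:A/T; 41:C/G.
p = 7/45 = 0.155556.
d = −0.75 · ln(1 − (4/3)·0.155556) = −0.75 · ln(0.792592) = −0.75 · (-0.232447) = 0.1743.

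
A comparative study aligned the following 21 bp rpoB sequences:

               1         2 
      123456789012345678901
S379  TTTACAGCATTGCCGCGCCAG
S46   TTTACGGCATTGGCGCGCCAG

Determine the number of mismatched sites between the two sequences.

Differing sites — 6:A/G; 13:C/G.
That gives 2 mismatches out of 21 aligned sites, so the Hamming distance is 2.

2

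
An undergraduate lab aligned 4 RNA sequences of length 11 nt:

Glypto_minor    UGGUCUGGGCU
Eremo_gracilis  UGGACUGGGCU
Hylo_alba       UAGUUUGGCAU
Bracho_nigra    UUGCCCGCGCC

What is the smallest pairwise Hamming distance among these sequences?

1

Pairwise Hamming distances:
  Glypto_minor vs Eremo_gracilis: 1
  Glypto_minor vs Hylo_alba: 4
  Glypto_minor vs Bracho_nigra: 5
  Eremo_gracilis vs Hylo_alba: 5
  Eremo_gracilis vs Bracho_nigra: 5
  Hylo_alba vs Bracho_nigra: 8
The smallest is 1, between Glypto_minor and Eremo_gracilis.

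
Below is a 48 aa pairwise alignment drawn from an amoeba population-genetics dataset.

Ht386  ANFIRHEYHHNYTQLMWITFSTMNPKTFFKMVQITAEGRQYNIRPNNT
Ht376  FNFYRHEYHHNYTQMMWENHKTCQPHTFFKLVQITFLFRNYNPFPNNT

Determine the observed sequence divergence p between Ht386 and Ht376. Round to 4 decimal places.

0.3542

The sequences differ at positions 1 (A/F), 4 (I/Y), 15 (L/M), 18 (I/E), 19 (T/N), 20 (F/H), 21 (S/K), 23 (M/C), 24 (N/Q), 26 (K/H), 31 (M/L), 36 (A/F), 37 (E/L), 38 (G/F), 40 (Q/N), 43 (I/P), 44 (R/F).
There are 17 differences over 48 sites, so p = 17/48 = 0.3542.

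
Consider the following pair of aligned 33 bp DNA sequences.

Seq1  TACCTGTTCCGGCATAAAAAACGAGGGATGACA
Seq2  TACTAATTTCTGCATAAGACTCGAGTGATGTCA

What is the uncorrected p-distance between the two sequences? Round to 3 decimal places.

The sequences differ at positions 4 (C/T), 5 (T/A), 6 (G/A), 9 (C/T), 11 (G/T), 18 (A/G), 20 (A/C), 21 (A/T), 26 (G/T), 31 (A/T).
There are 10 differences over 33 sites, so p = 10/33 = 0.303.

0.303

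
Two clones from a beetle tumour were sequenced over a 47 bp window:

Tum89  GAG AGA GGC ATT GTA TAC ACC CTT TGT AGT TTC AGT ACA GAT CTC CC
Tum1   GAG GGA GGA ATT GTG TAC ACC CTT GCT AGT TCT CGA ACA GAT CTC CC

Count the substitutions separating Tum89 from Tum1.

Differing sites — 4:A/G; 9:C/A; 15:A/G; 25:T/G; 26:G/C; 32:T/C; 33:C/T; 34:A/C; 36:T/A.
That gives 9 mismatches out of 47 aligned sites, so the Hamming distance is 9.

9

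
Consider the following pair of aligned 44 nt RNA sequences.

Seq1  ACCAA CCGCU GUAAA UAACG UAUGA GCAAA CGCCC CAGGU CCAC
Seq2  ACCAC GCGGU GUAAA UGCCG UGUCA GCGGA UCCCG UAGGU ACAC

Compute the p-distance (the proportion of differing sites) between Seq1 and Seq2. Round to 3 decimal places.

Differing sites — 5:A/C; 6:C/G; 9:C/G; 17:A/G; 18:A/C; 22:A/G; 24:G/C; 28:A/G; 29:A/G; 31:C/U; 32:G/C; 35:C/G; 36:C/U; 41:C/A.
There are 14 differences over 44 sites, so p = 14/44 = 0.318.

0.318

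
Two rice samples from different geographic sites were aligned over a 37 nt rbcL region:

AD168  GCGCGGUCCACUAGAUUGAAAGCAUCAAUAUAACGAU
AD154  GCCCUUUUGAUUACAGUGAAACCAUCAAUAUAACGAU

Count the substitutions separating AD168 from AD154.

9

Differing sites — 3:G/C; 5:G/U; 6:G/U; 8:C/U; 9:C/G; 11:C/U; 14:G/C; 16:U/G; 22:G/C.
That gives 9 mismatches out of 37 aligned sites, so the Hamming distance is 9.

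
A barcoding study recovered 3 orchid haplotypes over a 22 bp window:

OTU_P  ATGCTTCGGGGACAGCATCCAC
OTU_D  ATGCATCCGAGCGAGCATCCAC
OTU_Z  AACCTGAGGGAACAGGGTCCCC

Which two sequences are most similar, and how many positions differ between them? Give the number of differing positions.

5

Pairwise Hamming distances:
  OTU_P vs OTU_D: 5
  OTU_P vs OTU_Z: 8
  OTU_D vs OTU_Z: 13
The smallest is 5, between OTU_P and OTU_D.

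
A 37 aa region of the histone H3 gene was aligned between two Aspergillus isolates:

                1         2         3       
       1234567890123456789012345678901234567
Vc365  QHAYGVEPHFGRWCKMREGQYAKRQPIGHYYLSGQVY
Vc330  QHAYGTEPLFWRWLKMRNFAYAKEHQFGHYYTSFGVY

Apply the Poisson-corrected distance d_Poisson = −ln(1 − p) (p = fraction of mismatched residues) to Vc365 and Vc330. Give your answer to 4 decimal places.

The sequences differ at positions 6 (V/T), 9 (H/L), 11 (G/W), 14 (C/L), 18 (E/N), 19 (G/F), 20 (Q/A), 24 (R/E), 25 (Q/H), 26 (P/Q), 27 (I/F), 32 (L/T), 34 (G/F), 35 (Q/G).
p = 14/37 = 0.378378.
d = −ln(1 − 0.378378) = −ln(0.621622) = 0.4754.

0.4754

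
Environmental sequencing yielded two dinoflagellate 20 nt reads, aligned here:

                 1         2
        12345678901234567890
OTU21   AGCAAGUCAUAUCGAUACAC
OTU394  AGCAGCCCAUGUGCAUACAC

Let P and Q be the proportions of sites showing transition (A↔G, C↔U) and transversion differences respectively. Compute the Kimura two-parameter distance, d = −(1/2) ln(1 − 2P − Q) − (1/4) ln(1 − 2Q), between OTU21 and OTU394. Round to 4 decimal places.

The sequences differ at positions 5 (A/G, transition), 6 (G/C, transversion), 7 (U/C, transition), 11 (A/G, transition), 13 (C/G, transversion), 14 (G/C, transversion).
Of the 6 differences, 3 transitions and 3 transversions over 20 sites: P = 3/20 = 0.150000, Q = 3/20 = 0.150000.
d = −0.5·ln(0.550000) − 0.25·ln(0.700000) = −0.5·(-0.597837) − 0.25·(-0.356675) = 0.3881.

0.3881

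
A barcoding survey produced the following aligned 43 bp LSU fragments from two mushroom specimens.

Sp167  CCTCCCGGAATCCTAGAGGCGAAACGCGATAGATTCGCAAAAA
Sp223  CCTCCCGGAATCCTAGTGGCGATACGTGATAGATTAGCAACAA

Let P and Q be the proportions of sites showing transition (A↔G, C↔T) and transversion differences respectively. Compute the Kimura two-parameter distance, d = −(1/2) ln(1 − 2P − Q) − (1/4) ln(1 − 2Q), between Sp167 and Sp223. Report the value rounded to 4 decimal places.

The sequences differ at positions 17 (A/T, transversion), 23 (A/T, transversion), 27 (C/T, transition), 36 (C/A, transversion), 41 (A/C, transversion).
Of the 5 differences, 1 transition and 4 transversions over 43 sites: P = 1/43 = 0.023256, Q = 4/43 = 0.093023.
d = −0.5·ln(0.860465) − 0.25·ln(0.813954) = −0.5·(-0.150282) − 0.25·(-0.205851) = 0.1266.

0.1266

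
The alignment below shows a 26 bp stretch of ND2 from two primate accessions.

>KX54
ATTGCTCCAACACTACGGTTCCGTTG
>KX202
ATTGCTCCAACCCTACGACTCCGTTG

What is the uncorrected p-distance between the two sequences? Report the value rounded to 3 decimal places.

Mismatches occur at site 12 (A→C), site 18 (G→A), site 19 (T→C).
There are 3 differences over 26 sites, so p = 3/26 = 0.115.

0.115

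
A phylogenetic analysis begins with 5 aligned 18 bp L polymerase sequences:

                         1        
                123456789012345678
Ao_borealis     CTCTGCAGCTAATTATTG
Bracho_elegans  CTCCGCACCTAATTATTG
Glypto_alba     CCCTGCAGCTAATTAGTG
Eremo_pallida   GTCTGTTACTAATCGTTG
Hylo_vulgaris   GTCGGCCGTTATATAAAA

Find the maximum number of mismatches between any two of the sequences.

Pairwise Hamming distances:
  Ao_borealis vs Bracho_elegans: 2
  Ao_borealis vs Glypto_alba: 2
  Ao_borealis vs Eremo_pallida: 6
  Ao_borealis vs Hylo_vulgaris: 9
  Bracho_elegans vs Glypto_alba: 4
  Bracho_elegans vs Eremo_pallida: 7
  Bracho_elegans vs Hylo_vulgaris: 10
  Glypto_alba vs Eremo_pallida: 8
  Glypto_alba vs Hylo_vulgaris: 10
  Eremo_pallida vs Hylo_vulgaris: 12
The largest is 12, between Eremo_pallida and Hylo_vulgaris.

12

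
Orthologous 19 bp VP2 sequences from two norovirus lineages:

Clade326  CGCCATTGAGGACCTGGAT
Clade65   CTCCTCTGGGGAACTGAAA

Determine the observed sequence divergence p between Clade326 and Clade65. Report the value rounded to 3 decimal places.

Mismatches occur at site 2 (G↔T), site 5 (A↔T), site 6 (T↔C), site 9 (A↔G), site 13 (C↔A), site 17 (G↔A), site 19 (T↔A).
There are 7 differences over 19 sites, so p = 7/19 = 0.368.

0.368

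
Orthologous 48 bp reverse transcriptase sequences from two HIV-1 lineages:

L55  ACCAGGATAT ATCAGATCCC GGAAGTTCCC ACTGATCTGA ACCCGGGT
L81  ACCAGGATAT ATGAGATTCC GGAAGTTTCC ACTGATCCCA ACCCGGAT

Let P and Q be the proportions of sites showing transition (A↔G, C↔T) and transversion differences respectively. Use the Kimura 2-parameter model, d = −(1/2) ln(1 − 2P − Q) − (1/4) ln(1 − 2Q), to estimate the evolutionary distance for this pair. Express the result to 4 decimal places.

0.1386

The sequences differ at positions 13 (C/G, transversion), 18 (C/T, transition), 28 (C/T, transition), 38 (T/C, transition), 39 (G/C, transversion), 47 (G/A, transition).
Of the 6 differences, 4 transitions and 2 transversions over 48 sites: P = 4/48 = 0.083333, Q = 2/48 = 0.041667.
d = −0.5·ln(0.791667) − 0.25·ln(0.916666) = −0.5·(-0.233614) − 0.25·(-0.087012) = 0.1386.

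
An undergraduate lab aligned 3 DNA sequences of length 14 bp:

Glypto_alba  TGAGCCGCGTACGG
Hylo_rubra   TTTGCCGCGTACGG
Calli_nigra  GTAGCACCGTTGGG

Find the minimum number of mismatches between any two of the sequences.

2

Pairwise Hamming distances:
  Glypto_alba vs Hylo_rubra: 2
  Glypto_alba vs Calli_nigra: 6
  Hylo_rubra vs Calli_nigra: 6
The smallest is 2, between Glypto_alba and Hylo_rubra.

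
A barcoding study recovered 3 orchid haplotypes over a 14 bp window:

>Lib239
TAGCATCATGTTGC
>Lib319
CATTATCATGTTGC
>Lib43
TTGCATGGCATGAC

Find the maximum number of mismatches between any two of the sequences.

10

Pairwise Hamming distances:
  Lib239 vs Lib319: 3
  Lib239 vs Lib43: 7
  Lib319 vs Lib43: 10
The largest is 10, between Lib319 and Lib43.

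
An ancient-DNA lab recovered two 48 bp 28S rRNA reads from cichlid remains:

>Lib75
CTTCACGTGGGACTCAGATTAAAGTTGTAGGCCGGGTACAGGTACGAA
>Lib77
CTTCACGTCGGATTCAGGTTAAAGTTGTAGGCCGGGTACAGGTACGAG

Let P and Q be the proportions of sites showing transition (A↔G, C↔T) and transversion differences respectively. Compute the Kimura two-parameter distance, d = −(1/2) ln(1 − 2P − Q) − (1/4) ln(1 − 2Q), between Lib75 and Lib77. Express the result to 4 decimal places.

0.0895

The sequences differ at positions 9 (G/C, transversion), 13 (C/T, transition), 18 (A/G, transition), 48 (A/G, transition).
Of the 4 differences, 3 transitions and 1 transversion over 48 sites: P = 3/48 = 0.062500, Q = 1/48 = 0.020833.
d = −0.5·ln(0.854167) − 0.25·ln(0.958334) = −0.5·(-0.157629) − 0.25·(-0.042559) = 0.0895.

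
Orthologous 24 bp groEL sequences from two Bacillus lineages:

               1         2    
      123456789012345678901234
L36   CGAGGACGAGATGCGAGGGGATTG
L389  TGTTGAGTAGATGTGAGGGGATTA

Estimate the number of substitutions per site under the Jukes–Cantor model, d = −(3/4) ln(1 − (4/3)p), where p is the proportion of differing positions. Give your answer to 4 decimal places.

0.3694

Mismatches occur at site 1 (C↔T), site 3 (A↔T), site 4 (G↔T), site 7 (C↔G), site 8 (G↔T), site 14 (C↔T), site 24 (G↔A).
p = 7/24 = 0.291667.
d = −0.75 · ln(1 − (4/3)·0.291667) = −0.75 · ln(0.611111) = −0.75 · (-0.492477) = 0.3694.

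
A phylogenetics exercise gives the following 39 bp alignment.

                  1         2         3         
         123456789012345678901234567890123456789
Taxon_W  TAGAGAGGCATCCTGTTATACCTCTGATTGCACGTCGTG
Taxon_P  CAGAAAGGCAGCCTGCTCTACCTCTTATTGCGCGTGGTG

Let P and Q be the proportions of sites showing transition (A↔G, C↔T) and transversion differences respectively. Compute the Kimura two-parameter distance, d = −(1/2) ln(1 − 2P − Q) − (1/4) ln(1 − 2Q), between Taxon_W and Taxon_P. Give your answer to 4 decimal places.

Mismatches occur at site 1 (T→C, transition), site 5 (G→A, transition), site 11 (T→G, transversion), site 16 (T→C, transition), site 18 (A→C, transversion), site 26 (G→T, transversion), site 32 (A→G, transition), site 36 (C→G, transversion).
Of the 8 differences, 4 transitions and 4 transversions over 39 sites: P = 4/39 = 0.102564, Q = 4/39 = 0.102564.
d = −0.5·ln(0.692308) − 0.25·ln(0.794872) = −0.5·(-0.367724) − 0.25·(-0.229574) = 0.2413.

0.2413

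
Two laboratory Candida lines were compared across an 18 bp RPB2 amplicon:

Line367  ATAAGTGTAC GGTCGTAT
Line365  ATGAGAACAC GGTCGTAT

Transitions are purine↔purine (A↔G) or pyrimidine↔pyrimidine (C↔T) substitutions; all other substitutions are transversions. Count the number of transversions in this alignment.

The sequences differ at positions 3 (A/G, transition), 6 (T/A, transversion), 7 (G/A, transition), 8 (T/C, transition).
Of the 4 differences, 3 transitions and 1 transversion, so the answer is 1.

1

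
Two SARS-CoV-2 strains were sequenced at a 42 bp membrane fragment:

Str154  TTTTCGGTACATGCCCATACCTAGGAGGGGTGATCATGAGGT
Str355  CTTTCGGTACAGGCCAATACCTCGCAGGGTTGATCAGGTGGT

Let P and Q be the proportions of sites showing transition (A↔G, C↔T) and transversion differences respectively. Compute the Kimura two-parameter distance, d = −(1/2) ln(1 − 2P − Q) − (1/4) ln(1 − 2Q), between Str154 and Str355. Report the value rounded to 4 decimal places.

Mismatches occur at site 1 (T/C, transition), site 12 (T/G, transversion), site 16 (C/A, transversion), site 23 (A/C, transversion), site 25 (G/C, transversion), site 30 (G/T, transversion), site 37 (T/G, transversion), site 39 (A/T, transversion).
Of the 8 differences, 1 transition and 7 transversions over 42 sites: P = 1/42 = 0.023810, Q = 7/42 = 0.166667.
d = −0.5·ln(0.785713) − 0.25·ln(0.666666) = −0.5·(-0.241164) − 0.25·(-0.405466) = 0.2219.

0.2219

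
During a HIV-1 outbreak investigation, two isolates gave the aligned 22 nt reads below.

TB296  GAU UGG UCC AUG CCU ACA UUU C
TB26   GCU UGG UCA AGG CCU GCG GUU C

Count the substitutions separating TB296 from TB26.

6

Mismatches occur at site 2 (A→C), site 9 (C→A), site 11 (U→G), site 16 (A→G), site 18 (A→G), site 19 (U→G).
That gives 6 mismatches out of 22 aligned sites, so the Hamming distance is 6.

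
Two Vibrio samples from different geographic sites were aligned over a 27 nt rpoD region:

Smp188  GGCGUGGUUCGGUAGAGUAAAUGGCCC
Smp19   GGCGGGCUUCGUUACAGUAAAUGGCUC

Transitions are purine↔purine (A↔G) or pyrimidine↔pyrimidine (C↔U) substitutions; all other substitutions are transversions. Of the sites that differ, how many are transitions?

1

The sequences differ at positions 5 (U/G, transversion), 7 (G/C, transversion), 12 (G/U, transversion), 15 (G/C, transversion), 26 (C/U, transition).
Of the 5 differences, 1 transition and 4 transversions, so the answer is 1.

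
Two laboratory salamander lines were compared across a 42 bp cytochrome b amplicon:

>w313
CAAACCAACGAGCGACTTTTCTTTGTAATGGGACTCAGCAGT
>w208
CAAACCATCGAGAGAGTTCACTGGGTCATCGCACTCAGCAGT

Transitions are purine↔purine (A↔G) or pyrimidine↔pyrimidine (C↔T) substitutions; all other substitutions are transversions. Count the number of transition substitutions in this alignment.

1

Mismatches occur at site 8 (A↔T, transversion), site 13 (C↔A, transversion), site 16 (C↔G, transversion), site 19 (T↔C, transition), site 20 (T↔A, transversion), site 23 (T↔G, transversion), site 24 (T↔G, transversion), site 27 (A↔C, transversion), site 30 (G↔C, transversion), site 32 (G↔C, transversion).
Of the 10 differences, 1 transition and 9 transversions, so the answer is 1.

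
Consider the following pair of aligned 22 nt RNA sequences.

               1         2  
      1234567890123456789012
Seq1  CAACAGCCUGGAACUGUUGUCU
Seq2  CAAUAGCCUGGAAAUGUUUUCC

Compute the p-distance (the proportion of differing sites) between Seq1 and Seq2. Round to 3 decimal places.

0.182

Differing sites — 4:C/U; 14:C/A; 19:G/U; 22:U/C.
There are 4 differences over 22 sites, so p = 4/22 = 0.182.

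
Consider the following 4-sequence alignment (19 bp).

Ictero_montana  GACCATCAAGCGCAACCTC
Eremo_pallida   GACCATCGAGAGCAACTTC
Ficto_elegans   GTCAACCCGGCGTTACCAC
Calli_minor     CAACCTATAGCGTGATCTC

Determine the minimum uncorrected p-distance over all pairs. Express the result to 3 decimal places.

Pairwise Hamming distances:
  Ictero_montana vs Eremo_pallida: 3
  Ictero_montana vs Ficto_elegans: 8
  Ictero_montana vs Calli_minor: 8
  Eremo_pallida vs Ficto_elegans: 10
  Eremo_pallida vs Calli_minor: 10
  Ficto_elegans vs Calli_minor: 12
The smallest is 3 mismatches, between Ictero_montana and Eremo_pallida; p = 3/19 = 0.158.

0.158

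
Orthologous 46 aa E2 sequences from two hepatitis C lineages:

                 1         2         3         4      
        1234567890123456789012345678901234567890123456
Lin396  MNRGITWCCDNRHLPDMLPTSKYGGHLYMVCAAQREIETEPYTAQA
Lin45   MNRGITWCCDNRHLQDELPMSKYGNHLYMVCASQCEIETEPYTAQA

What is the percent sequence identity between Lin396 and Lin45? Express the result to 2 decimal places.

Mismatches occur at site 15 (P/Q), site 17 (M/E), site 20 (T/M), site 25 (G/N), site 33 (A/S), site 35 (R/C).
40 of the 46 sites match, so the percent identity is 40/46 × 100 = 86.96%.

86.96%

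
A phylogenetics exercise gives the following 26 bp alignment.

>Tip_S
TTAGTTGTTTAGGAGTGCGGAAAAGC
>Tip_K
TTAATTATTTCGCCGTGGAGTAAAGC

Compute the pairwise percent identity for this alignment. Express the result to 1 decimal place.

69.2%

Mismatches occur at site 4 (G→A), site 7 (G→A), site 11 (A→C), site 13 (G→C), site 14 (A→C), site 18 (C→G), site 19 (G→A), site 21 (A→T).
18 of the 26 sites match, so the percent identity is 18/26 × 100 = 69.2%.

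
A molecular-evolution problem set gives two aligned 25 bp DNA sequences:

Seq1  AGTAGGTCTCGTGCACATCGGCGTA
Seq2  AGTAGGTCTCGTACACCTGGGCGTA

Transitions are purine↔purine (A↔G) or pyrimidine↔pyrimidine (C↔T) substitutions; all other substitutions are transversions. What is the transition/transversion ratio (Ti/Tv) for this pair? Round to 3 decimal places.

The sequences differ at positions 13 (G/A, transition), 17 (A/C, transversion), 19 (C/G, transversion).
Of the 3 differences, 1 transition and 2 transversions, so Ti/Tv = 1/2 = 0.500.

0.500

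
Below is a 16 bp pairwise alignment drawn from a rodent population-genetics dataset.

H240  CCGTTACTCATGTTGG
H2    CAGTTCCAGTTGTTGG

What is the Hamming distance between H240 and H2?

5

Mismatches occur at site 2 (C→A), site 6 (A→C), site 8 (T→A), site 9 (C→G), site 10 (A→T).
That gives 5 mismatches out of 16 aligned sites, so the Hamming distance is 5.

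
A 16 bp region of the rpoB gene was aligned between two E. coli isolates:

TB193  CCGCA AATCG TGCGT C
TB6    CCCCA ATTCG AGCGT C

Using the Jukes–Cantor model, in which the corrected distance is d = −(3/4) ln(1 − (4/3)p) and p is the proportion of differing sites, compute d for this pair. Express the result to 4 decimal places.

0.2158

Mismatches occur at site 3 (G/C), site 7 (A/T), site 11 (T/A).
p = 3/16 = 0.187500.
d = −0.75 · ln(1 − (4/3)·0.187500) = −0.75 · ln(0.750000) = −0.75 · (-0.287682) = 0.2158.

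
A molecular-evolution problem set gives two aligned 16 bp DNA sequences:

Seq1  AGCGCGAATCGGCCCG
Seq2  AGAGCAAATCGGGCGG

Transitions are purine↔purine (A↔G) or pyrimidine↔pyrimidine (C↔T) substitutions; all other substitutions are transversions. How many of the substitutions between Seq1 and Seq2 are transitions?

1

Mismatches occur at site 3 (C/A, transversion), site 6 (G/A, transition), site 13 (C/G, transversion), site 15 (C/G, transversion).
Of the 4 differences, 1 transition and 3 transversions, so the answer is 1.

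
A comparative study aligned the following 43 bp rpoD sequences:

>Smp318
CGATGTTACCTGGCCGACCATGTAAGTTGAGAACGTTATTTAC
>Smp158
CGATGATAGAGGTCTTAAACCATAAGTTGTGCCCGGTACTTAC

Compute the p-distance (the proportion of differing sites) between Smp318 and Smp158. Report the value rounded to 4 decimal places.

Differing sites — 6:T/A; 9:C/G; 10:C/A; 11:T/G; 13:G/T; 15:C/T; 16:G/T; 18:C/A; 19:C/A; 20:A/C; 21:T/C; 22:G/A; 30:A/T; 32:A/C; 33:A/C; 36:T/G; 39:T/C.
There are 17 differences over 43 sites, so p = 17/43 = 0.3953.

0.3953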